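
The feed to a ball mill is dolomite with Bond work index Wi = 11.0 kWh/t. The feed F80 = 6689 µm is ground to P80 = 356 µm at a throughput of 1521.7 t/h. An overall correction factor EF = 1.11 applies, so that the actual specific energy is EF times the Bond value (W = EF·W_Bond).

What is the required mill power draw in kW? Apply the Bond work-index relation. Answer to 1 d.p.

P = 7575.6 kW

W = 10 Wi (P80^-0.5 − F80^-0.5)
W = 10·11.0·(1/√356 − 1/√6689) = 10·11.0·(0.040773) = 4.4850 kWh/t
W_actual = 1.11 × 4.4850 = 4.9784 kWh/t
Mill draw = 4.9784 × 1521.7 = 7575.6 kW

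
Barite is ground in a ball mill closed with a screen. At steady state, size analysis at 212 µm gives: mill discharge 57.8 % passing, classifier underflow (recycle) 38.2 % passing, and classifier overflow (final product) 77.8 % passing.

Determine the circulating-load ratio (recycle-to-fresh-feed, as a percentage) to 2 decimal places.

Let r = R/F. Size balance at 212 µm:
d + r·d = r·u + o → r(d−u) = o−d
r = (77.8 − 57.8)/(57.8 − 38.2) = 20.0/19.6 = 1.0204
CL = 100·r = 102.04 %

CL = 102.04 %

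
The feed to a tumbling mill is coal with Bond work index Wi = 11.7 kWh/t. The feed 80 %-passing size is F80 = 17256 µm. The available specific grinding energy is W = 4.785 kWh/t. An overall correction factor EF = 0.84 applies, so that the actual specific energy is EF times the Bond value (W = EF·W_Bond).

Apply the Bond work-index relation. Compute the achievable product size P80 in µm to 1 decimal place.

P80 = 315.5 µm

W = 10·Wi·(P80^(-½) − F80^(-½))
W_Bond = W / EF = 4.785 / 0.84 = 5.6964 kWh/t
⇒ 1/√P80 = W_Bond/(10 Wi) + 1/√F80
  = 5.6964/(10·11.7) + 1/√17256 = 0.048687 + 0.007613 = 0.056300
P80 = (1/0.056300)² = 17.7620² = 315.49 µm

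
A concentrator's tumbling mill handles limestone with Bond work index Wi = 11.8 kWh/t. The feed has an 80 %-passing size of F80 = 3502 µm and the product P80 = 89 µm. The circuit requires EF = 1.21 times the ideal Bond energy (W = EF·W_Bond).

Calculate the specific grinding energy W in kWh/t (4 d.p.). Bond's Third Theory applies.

W = 12.7219 kWh/t

W_Bond = 10·Wi·(1/√P₈₀ − 1/√F₈₀)
1/√89 = 0.106000;  1/√3502 = 0.016898
W = 10·11.8·(0.106000 − 0.016898) = 10.5140 kWh/t
Apply correction: 10.5140 × 1.21 = 12.7219 kWh/t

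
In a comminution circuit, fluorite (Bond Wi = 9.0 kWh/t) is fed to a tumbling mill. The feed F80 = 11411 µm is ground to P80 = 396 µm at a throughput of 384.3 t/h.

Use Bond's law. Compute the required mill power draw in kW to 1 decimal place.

W = 10 Wi (1/√P80 − 1/√F80)  [Bond]
W = 10·9.0·(1/√396 − 1/√11411) = 10·9.0·(0.040891) = 3.6801 kWh/t
P = W·T = 3.6801·384.3 = 1414.3 kW

P = 1414.3 kW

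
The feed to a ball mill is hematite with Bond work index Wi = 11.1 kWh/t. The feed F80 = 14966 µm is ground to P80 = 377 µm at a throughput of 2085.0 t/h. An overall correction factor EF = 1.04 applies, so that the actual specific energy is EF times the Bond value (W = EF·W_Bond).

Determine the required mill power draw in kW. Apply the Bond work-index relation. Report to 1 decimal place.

P = 10428.8 kW

Bond:  W = 10 Wi (1/√P − 1/√F)
W = 10·11.1·(1/√377 − 1/√14966) = 10·11.1·(0.043328) = 4.8095 kWh/t
With EF = 1.04: W = 4.8095·1.04 = 5.0018 kWh/t
P = W·T = 5.0018·2085.0 = 10428.8 kW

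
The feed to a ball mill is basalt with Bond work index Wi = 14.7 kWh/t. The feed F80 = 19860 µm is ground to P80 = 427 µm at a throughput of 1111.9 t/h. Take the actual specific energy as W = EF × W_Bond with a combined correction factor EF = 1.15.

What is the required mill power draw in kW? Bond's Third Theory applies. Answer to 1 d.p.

W = 10 Wi (P80^-0.5 − F80^-0.5)
W = 10·14.7·(1/√427 − 1/√19860) = 10·14.7·(0.041297) = 6.0707 kWh/t
Apply correction: 6.0707 × 1.15 = 6.9813 kWh/t
P_mill = W·ṁ = 6.9813·1111.9 = 7762.5 kW

P = 7762.5 kW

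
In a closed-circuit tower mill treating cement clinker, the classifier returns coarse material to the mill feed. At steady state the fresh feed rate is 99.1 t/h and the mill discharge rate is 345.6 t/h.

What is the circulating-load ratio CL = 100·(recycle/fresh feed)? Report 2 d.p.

Discharge = new feed + return, hence
R = M − F = 345.6 − 99.1 = 246.5 t/h
CL = 100·R/F = 100·246.5/99.1 = 248.74 %

CL = 248.74 %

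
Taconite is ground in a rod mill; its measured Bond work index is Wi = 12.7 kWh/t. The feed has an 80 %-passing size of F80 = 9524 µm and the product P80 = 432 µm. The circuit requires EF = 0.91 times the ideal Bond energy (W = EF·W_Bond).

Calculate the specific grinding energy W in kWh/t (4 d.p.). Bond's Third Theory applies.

W = 4.3761 kWh/t

Bond:  W = 10 Wi (1/√P − 1/√F)
1/√432 = 0.048113;  1/√9524 = 0.010247
W = 10·12.7·(0.048113 − 0.010247) = 4.8089 kWh/t
W_actual = 0.91 × 4.8089 = 4.3761 kWh/t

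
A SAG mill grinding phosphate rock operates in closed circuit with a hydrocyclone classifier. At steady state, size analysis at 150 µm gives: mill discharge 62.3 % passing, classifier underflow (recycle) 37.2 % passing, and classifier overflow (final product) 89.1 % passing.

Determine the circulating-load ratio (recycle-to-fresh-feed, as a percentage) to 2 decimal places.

CL = 106.77 %

Mass balance on the −150 µm fraction:
(1+r)·d = r·u + o ⇒ r = (o−d)/(d−u)
r = (89.1 − 62.3)/(62.3 − 37.2) = 26.8/25.1 = 1.0677
CL = 100·r = 106.77 %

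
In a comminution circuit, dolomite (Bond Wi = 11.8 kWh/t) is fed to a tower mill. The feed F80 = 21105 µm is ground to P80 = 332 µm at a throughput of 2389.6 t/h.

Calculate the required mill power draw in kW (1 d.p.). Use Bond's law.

P = 13534.3 kW

W = 10·Wi·(P80^(-½) − F80^(-½))
W = 10·11.8·(1/√332 − 1/√21105) = 10·11.8·(0.047999) = 5.6638 kWh/t
Power = W × throughput = 5.6638 kWh/t × 2389.6 t/h = 13534.3 kW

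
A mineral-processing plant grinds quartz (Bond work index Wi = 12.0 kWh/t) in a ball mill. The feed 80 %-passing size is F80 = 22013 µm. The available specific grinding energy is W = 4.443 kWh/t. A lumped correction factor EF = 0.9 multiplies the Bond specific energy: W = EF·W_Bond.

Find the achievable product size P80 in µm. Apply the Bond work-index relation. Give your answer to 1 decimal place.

P80 = 436.2 µm

W = 10 Wi / √P80 − 10 Wi / √F80
W_Bond = W / EF = 4.443 / 0.9 = 4.9367 kWh/t
⇒ 1/√P80 = W_Bond/(10·Wi) + 1/√F80
  = 4.9367/(10·12.0) + 1/√22013 = 0.041139 + 0.006740 = 0.047879
P80 = (1/0.047879)² = 20.8860² = 436.23 µm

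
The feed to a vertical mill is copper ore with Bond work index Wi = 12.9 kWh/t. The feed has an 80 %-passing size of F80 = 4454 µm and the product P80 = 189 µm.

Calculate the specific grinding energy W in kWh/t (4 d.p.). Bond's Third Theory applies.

Bond:  W = 10 Wi (1/√P − 1/√F)
1/√189 = 0.072739;  1/√4454 = 0.014984
W = 10·12.9·(0.072739 − 0.014984) = 7.4504 kWh/t

W = 7.4504 kWh/t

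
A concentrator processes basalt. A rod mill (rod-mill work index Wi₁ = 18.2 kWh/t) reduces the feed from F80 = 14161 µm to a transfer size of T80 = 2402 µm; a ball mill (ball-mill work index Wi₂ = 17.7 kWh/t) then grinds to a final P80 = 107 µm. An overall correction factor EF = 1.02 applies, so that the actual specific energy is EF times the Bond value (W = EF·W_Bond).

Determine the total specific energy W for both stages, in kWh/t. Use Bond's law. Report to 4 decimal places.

W = 10·Wi·[P80^(−½) − F80^(−½)]
Stage 1 (14161→2402 µm, Wi₁=18.2): W₁ = 10·18.2·(0.020404 − 0.008403) = 2.1841 kWh/t
Stage 2 (2402→107 µm, Wi₂=17.7): W₂ = 10·17.7·(0.096674 − 0.020404) = 13.4997 kWh/t
W = W₁ + W₂ = 2.1841 + 13.4997 = 15.6838 kWh/t
W_actual = 1.02 × 15.6838 = 15.9975 kWh/t

W = 15.9975 kWh/t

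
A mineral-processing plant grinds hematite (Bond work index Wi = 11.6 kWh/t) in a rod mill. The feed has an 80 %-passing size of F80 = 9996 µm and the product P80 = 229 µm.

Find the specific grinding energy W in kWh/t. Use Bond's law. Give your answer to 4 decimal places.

W = 10 Wi / √P80 − 10 Wi / √F80
1/√229 = 0.066082;  1/√9996 = 0.010002
W = 10·11.6·(0.066082 − 0.010002) = 6.5053 kWh/t

W = 6.5053 kWh/t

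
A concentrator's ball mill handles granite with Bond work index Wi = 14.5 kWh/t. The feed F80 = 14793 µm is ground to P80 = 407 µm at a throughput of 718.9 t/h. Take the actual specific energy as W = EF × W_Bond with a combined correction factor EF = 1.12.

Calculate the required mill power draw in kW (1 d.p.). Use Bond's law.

P = 4827.2 kW

W = 10 Wi / √P80 − 10 Wi / √F80
W = 10·14.5·(1/√407 − 1/√14793) = 10·14.5·(0.041346) = 5.9952 kWh/t
With EF = 1.12: W = 5.9952·1.12 = 6.7146 kWh/t
Mill draw = 6.7146 × 718.9 = 4827.2 kW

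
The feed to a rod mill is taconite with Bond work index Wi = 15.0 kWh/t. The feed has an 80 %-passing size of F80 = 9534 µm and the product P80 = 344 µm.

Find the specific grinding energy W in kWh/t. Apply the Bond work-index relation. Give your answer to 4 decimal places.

W = 6.5512 kWh/t

Bond:  W = 10 Wi (1/√P − 1/√F)
1/√344 = 0.053916;  1/√9534 = 0.010241
W = 10·15.0·(0.053916 − 0.010241) = 6.5512 kWh/t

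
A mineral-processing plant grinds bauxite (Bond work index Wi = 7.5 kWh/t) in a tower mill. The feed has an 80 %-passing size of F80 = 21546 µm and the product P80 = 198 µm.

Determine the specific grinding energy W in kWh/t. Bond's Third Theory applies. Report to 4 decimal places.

W = 4.8191 kWh/t

W = 10 Wi (1/√P80 − 1/√F80)  [Bond]
1/√198 = 0.071067;  1/√21546 = 0.006813
W = 10·7.5·(0.071067 − 0.006813) = 4.8191 kWh/t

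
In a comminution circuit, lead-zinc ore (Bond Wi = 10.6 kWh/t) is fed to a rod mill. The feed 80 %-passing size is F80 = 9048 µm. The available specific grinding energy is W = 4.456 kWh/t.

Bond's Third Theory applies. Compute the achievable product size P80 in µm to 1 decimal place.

W_Bond = 10·Wi·(1/√P₈₀ − 1/√F₈₀)
P80^-0.5 = F80^-0.5 + W/(10 Wi)
  = 4.4560/(10·10.6) + 1/√9048 = 0.042038 + 0.010513 = 0.052551
P80 = (1/0.052551)² = 19.0293² = 362.11 µm

P80 = 362.1 µm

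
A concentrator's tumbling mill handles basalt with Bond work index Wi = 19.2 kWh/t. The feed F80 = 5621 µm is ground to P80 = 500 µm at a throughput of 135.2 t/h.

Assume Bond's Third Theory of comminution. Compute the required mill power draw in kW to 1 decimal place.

P = 814.7 kW

W = 10 Wi / √P80 − 10 Wi / √F80
W = 10·19.2·(1/√500 − 1/√5621) = 10·19.2·(0.031383) = 6.0256 kWh/t
P = W·T = 6.0256·135.2 = 814.7 kW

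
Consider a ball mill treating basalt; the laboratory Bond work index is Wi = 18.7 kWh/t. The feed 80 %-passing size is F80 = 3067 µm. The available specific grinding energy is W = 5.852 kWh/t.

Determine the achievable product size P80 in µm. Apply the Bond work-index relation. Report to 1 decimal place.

P80 = 410.6 µm

Bond: W = 10·Wi·(1/√P80 − 1/√F80)
⇒ 1/√P80 = W/(10·Wi) + 1/√F80
  = 5.8520/(10·18.7) + 1/√3067 = 0.031294 + 0.018057 = 0.049351
P80 = (1/0.049351)² = 20.2630² = 410.59 µm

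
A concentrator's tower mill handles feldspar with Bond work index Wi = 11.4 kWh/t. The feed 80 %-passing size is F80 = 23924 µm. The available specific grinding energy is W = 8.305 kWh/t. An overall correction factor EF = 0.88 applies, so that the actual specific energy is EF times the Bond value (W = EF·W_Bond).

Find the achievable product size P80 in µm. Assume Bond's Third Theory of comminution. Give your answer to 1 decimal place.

P80 = 125.5 µm

W = 10·Wi·[P80^(−½) − F80^(−½)]
W_Bond = W / EF = 8.305 / 0.88 = 9.4375 kWh/t
⇒ 1/√P80 = W_Bond/(10 Wi) + 1/√F80
  = 9.4375/(10·11.4) + 1/√23924 = 0.082785 + 0.006465 = 0.089250
P80 = (1/0.089250)² = 11.2044² = 125.54 µm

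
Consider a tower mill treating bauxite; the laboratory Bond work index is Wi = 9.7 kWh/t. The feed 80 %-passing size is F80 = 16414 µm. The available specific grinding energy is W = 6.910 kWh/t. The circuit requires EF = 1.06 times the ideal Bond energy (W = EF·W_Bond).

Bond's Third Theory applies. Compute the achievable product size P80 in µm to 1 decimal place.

P80 = 177.7 µm

W = 10·Wi·(P80^(-½) − F80^(-½))
W_Bond = W / EF = 6.910 / 1.06 = 6.5189 kWh/t
⇒ 1/√P80 = W_Bond/(10·Wi) + 1/√F80
  = 6.5189/(10·9.7) + 1/√16414 = 0.067205 + 0.007805 = 0.075010
P80 = (1/0.075010)² = 13.3315² = 177.73 µm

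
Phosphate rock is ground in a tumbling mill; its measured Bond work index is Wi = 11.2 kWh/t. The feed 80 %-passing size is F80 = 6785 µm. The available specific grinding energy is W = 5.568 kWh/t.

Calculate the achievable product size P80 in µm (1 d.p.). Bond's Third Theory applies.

P80 = 261.4 µm

W_Bond = 10·Wi·(1/√P₈₀ − 1/√F₈₀)
⇒ 1/√P80 = W/(10·Wi) + 1/√F80
  = 5.5680/(10·11.2) + 1/√6785 = 0.049714 + 0.012140 = 0.061854
P80 = (1/0.061854)² = 16.1670² = 261.37 µm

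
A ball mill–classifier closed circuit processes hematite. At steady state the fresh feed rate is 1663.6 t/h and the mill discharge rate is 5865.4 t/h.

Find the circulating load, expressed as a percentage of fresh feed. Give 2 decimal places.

Discharge = new feed + return, hence
R = M − F = 5865.4 − 1663.6 = 4201.8 t/h
CL = 100·R/F = 100·4201.8/1663.6 = 252.57 %

CL = 252.57 %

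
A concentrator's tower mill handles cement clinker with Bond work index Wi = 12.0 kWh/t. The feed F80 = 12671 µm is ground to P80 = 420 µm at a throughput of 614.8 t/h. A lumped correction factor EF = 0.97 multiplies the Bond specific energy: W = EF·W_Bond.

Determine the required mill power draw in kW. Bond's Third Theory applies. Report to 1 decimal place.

P = 2856.2 kW

W = 10 Wi / √P80 − 10 Wi / √F80
W = 10·12.0·(1/√420 − 1/√12671) = 10·12.0·(0.039911) = 4.7894 kWh/t
Corrected W = EF·W_Bond = 0.97·4.7894 = 4.6457 kWh/t
Power = W × throughput = 4.6457 kWh/t × 614.8 t/h = 2856.2 kW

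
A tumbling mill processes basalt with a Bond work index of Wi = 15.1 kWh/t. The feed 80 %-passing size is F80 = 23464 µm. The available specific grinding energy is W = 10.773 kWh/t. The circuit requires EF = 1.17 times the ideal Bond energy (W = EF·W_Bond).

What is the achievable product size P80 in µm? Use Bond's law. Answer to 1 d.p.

P80 = 219.4 µm

W_Bond = 10·Wi·(1/√P₈₀ − 1/√F₈₀)
W_Bond = W / EF = 10.773 / 1.17 = 9.2077 kWh/t
⇒ 1/√P80 = W_Bond/(10·Wi) + 1/√F80
  = 9.2077/(10·15.1) + 1/√23464 = 0.060978 + 0.006528 = 0.067506
P80 = (1/0.067506)² = 14.8134² = 219.44 µm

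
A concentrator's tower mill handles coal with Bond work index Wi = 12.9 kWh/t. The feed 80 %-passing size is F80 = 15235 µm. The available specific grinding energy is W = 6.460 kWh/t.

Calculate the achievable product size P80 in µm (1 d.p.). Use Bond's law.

W = 10 Wi / √P80 − 10 Wi / √F80
⇒ 1/√P80 = W/(10 Wi) + 1/√F80
  = 6.4600/(10·12.9) + 1/√15235 = 0.050078 + 0.008102 = 0.058179
P80 = (1/0.058179)² = 17.1883² = 295.44 µm

P80 = 295.4 µm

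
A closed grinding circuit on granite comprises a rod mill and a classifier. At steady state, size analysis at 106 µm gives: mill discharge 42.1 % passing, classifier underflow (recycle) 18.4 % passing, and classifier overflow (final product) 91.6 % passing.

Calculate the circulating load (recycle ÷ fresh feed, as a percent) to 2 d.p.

CL = 208.86 %

Two-product formula at 106 µm:
(1+r)d = ru + o → r = (o−d)/(d−u)
r = (91.6 − 42.1)/(42.1 − 18.4) = 49.5/23.7 = 2.0886
CL = 100·r = 208.86 %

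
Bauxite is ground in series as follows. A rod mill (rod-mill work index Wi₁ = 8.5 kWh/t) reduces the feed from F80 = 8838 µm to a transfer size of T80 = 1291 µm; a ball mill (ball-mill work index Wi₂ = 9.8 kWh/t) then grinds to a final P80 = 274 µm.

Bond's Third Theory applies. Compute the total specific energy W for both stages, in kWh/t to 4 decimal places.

W = 4.6544 kWh/t

W = 10 Wi (P80^-0.5 − F80^-0.5)
Stage 1 (8838→1291 µm, Wi₁=8.5): W₁ = 10·8.5·(0.027832 − 0.010637) = 1.4615 kWh/t
Stage 2 (1291→274 µm, Wi₂=9.8): W₂ = 10·9.8·(0.060412 − 0.027832) = 3.1929 kWh/t
W = W₁ + W₂ = 1.4615 + 3.1929 = 4.6544 kWh/t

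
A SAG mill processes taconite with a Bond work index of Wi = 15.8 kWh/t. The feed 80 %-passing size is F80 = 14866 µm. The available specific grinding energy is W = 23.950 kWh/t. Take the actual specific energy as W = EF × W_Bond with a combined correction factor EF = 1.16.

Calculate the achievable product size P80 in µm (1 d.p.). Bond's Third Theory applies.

Bond:  W = 10 Wi (1/√P − 1/√F)
W_Bond = W / EF = 23.950 / 1.16 = 20.6466 kWh/t
⇒ 1/√P80 = W_Bond/(10 Wi) + 1/√F80
  = 20.6466/(10·15.8) + 1/√14866 = 0.130674 + 0.008202 = 0.138876
P80 = (1/0.138876)² = 7.2007² = 51.85 µm

P80 = 51.8 µm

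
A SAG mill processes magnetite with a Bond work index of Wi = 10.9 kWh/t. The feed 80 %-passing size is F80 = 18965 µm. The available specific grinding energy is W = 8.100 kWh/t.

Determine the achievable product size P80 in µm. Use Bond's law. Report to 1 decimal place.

W = 10·Wi·(P80^(-½) − F80^(-½))
⇒ 1/√P80 = W/(10·Wi) + 1/√F80
  = 8.1000/(10·10.9) + 1/√18965 = 0.074312 + 0.007261 = 0.081573
P80 = (1/0.081573)² = 12.2589² = 150.28 µm

P80 = 150.3 µm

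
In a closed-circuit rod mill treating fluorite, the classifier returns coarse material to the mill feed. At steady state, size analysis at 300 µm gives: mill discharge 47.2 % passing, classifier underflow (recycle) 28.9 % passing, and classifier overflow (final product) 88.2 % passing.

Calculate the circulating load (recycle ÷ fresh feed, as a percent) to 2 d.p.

CL = 224.04 %

Classifier node, passing 300 µm:
d + r·d = r·u + o → r(d−u) = o−d
r = (88.2 − 47.2)/(47.2 − 28.9) = 41.0/18.3 = 2.2404
CL = 100·r = 224.04 %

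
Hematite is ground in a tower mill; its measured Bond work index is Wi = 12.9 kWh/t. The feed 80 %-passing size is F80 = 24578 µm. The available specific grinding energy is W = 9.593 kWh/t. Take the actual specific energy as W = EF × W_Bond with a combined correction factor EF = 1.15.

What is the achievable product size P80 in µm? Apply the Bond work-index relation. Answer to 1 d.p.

W = 10·Wi·[P80^(−½) − F80^(−½)]
W_Bond = W / EF = 9.593 / 1.15 = 8.3417 kWh/t
⇒ 1/√P80 = W_Bond/(10·Wi) + 1/√F80
  = 8.3417/(10·12.9) + 1/√24578 = 0.064665 + 0.006379 = 0.071043
P80 = (1/0.071043)² = 14.0759² = 198.13 µm

P80 = 198.1 µm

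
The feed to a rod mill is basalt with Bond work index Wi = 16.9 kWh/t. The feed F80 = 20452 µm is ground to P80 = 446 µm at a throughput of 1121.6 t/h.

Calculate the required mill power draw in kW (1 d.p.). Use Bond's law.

P = 7650.0 kW

W = 10 Wi (1/√P80 − 1/√F80)  [Bond]
W = 10·16.9·(1/√446 − 1/√20452) = 10·16.9·(0.040359) = 6.8207 kWh/t
Power = W × throughput = 6.8207 kWh/t × 1121.6 t/h = 7650.0 kW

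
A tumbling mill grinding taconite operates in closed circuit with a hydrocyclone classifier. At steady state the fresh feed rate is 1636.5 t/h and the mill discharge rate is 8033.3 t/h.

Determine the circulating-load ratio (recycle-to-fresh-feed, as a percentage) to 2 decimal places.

CL = 390.88 %

M = F + R at steady state, so:
R = M − F = 8033.3 − 1636.5 = 6396.8 t/h
CL = 100·R/F = 100·6396.8/1636.5 = 390.88 %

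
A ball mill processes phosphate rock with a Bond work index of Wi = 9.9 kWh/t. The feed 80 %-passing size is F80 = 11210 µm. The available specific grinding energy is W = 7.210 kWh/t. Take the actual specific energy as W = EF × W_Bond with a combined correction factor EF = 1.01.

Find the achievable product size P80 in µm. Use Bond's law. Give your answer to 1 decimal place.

P80 = 150.4 µm

W = 10 Wi (1/√P80 − 1/√F80)  [Bond]
W_Bond = W / EF = 7.210 / 1.01 = 7.1386 kWh/t
⇒ 1/√P80 = W_Bond/(10·Wi) + 1/√F80
  = 7.1386/(10·9.9) + 1/√11210 = 0.072107 + 0.009445 = 0.081552
P80 = (1/0.081552)² = 12.2621² = 150.36 µm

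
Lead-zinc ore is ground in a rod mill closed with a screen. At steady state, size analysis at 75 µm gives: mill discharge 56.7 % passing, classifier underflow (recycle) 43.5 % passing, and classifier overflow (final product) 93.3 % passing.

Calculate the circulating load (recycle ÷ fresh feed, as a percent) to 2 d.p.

Classifier node, passing 75 µm:
Fd + Rd = Ru + Fo ⇒ R/F = (o−d)/(d−u)
r = (93.3 − 56.7)/(56.7 − 43.5) = 36.6/13.2 = 2.7727
CL = 100·r = 277.27 %

CL = 277.27 %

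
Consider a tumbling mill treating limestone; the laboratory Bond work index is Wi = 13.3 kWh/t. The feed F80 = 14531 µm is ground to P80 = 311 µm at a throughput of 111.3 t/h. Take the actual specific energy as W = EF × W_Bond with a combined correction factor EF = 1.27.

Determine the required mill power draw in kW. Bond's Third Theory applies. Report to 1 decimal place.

P = 910.1 kW

W = 10 Wi (P80^-0.5 − F80^-0.5)
W = 10·13.3·(1/√311 − 1/√14531) = 10·13.3·(0.048409) = 6.4384 kWh/t
Apply correction: 6.4384 × 1.27 = 8.1768 kWh/t
P_mill = W·ṁ = 8.1768·111.3 = 910.1 kW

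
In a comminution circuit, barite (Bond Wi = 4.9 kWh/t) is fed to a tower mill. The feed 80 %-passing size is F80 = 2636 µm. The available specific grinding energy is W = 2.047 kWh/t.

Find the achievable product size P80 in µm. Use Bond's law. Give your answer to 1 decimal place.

P80 = 266.5 µm

W = 10 Wi / √P80 − 10 Wi / √F80
P80^(−½) = W/(10 Wi) + F80^(−½)
  = 2.0470/(10·4.9) + 1/√2636 = 0.041776 + 0.019477 = 0.061253
P80 = (1/0.061253)² = 16.3258² = 266.53 µm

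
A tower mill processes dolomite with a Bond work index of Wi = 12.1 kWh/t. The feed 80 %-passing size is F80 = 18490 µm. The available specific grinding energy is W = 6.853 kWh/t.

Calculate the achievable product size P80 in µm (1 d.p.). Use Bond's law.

Bond: W = 10·Wi·(1/√P80 − 1/√F80)
1/√P80 = 1/√F80 + W/(10·Wi)
  = 6.8530/(10·12.1) + 1/√18490 = 0.056636 + 0.007354 = 0.063990
P80 = (1/0.063990)² = 15.6273² = 244.21 µm

P80 = 244.2 µm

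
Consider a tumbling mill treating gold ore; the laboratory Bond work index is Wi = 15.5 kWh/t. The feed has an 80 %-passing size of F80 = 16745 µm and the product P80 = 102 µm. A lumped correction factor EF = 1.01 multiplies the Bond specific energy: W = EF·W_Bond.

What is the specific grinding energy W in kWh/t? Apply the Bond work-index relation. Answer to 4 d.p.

W = 14.2910 kWh/t

Bond:  W = 10 Wi (1/√P − 1/√F)
1/√102 = 0.099015;  1/√16745 = 0.007728
W = 10·15.5·(0.099015 − 0.007728) = 14.1495 kWh/t
With EF = 1.01: W = 14.1495·1.01 = 14.2910 kWh/t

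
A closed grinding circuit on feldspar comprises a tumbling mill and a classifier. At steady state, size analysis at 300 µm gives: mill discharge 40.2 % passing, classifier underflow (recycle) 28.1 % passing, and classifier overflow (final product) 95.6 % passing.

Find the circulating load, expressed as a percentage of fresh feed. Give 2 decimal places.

CL = 457.85 %

Balance %-passing 300 µm (r = R/F):
(1+r)d = ru + o → r = (o−d)/(d−u)
r = (95.6 − 40.2)/(40.2 − 28.1) = 55.4/12.1 = 4.5785
CL = 100·r = 457.85 %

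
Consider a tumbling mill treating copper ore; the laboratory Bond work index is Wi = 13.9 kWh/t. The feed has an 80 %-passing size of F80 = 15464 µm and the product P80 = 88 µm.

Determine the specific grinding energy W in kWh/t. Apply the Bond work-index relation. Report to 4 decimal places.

Bond: W = 10·Wi·(1/√P80 − 1/√F80)
1/√88 = 0.106600;  1/√15464 = 0.008042
W = 10·13.9·(0.106600 − 0.008042) = 13.6997 kWh/t

W = 13.6997 kWh/t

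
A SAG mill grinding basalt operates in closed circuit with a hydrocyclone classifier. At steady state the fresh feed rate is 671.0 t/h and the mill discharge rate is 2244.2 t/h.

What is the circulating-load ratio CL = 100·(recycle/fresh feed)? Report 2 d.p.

CL = 234.46 %

Steady state: M = F + R.
R = M − F = 2244.2 − 671.0 = 1573.2 t/h
CL = 100·R/F = 100·1573.2/671.0 = 234.46 %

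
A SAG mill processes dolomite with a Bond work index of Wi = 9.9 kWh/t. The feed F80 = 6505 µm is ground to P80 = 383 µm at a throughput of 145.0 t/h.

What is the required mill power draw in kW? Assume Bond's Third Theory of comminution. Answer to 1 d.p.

W = 10·Wi·[P80^(−½) − F80^(−½)]
W = 10·9.9·(1/√383 − 1/√6505) = 10·9.9·(0.038699) = 3.8312 kWh/t
P = W·T = 3.8312·145.0 = 555.5 kW

P = 555.5 kW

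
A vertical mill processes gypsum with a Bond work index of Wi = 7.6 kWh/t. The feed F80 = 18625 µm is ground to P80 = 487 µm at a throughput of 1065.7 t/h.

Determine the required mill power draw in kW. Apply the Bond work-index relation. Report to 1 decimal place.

Bond:  W = 10 Wi (1/√P − 1/√F)
W = 10·7.6·(1/√487 − 1/√18625) = 10·7.6·(0.037987) = 2.8870 kWh/t
Mill draw = 2.8870 × 1065.7 = 3076.7 kW

P = 3076.7 kW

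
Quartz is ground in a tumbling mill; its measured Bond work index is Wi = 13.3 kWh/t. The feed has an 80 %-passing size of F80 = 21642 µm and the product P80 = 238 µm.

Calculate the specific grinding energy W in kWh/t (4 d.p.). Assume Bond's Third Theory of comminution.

W = 7.7170 kWh/t

W = 10 Wi / √P80 − 10 Wi / √F80
1/√238 = 0.064820;  1/√21642 = 0.006798
W = 10·13.3·(0.064820 − 0.006798) = 7.7170 kWh/t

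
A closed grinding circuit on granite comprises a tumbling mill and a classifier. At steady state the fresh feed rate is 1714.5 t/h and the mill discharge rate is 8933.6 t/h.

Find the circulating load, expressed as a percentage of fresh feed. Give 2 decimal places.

Steady state: M = F + R.
R = M − F = 8933.6 − 1714.5 = 7219.1 t/h
CL = 100·R/F = 100·7219.1/1714.5 = 421.06 %

CL = 421.06 %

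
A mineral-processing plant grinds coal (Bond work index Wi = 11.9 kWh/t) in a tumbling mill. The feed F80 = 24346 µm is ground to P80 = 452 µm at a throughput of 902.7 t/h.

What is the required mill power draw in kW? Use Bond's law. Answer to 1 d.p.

W = 10 Wi (P80^-0.5 − F80^-0.5)
W = 10·11.9·(1/√452 − 1/√24346) = 10·11.9·(0.040627) = 4.8346 kWh/t
P = W·T = 4.8346·902.7 = 4364.2 kW

P = 4364.2 kW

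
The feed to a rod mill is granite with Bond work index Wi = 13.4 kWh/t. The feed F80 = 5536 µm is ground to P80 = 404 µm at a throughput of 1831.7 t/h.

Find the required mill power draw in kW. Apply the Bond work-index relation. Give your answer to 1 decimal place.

P = 8912.6 kW

Bond: W = 10·Wi·(1/√P80 − 1/√F80)
W = 10·13.4·(1/√404 − 1/√5536) = 10·13.4·(0.036312) = 4.8658 kWh/t
P_mill = W·ṁ = 4.8658·1831.7 = 8912.6 kW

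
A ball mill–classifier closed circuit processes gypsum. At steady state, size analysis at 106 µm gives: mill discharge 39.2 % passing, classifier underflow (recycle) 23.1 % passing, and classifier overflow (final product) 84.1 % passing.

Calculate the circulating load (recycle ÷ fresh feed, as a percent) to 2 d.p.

Two-product formula at 106 µm:
d + r·d = r·u + o → r(d−u) = o−d
r = (84.1 − 39.2)/(39.2 − 23.1) = 44.9/16.1 = 2.7888
CL = 100·r = 278.88 %

CL = 278.88 %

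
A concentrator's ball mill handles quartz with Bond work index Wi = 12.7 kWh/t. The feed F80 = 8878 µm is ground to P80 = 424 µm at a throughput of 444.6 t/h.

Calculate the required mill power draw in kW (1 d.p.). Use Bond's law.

W = 10 Wi / √P80 − 10 Wi / √F80
W = 10·12.7·(1/√424 − 1/√8878) = 10·12.7·(0.037951) = 4.8198 kWh/t
Power = W × throughput = 4.8198 kWh/t × 444.6 t/h = 2142.9 kW

P = 2142.9 kW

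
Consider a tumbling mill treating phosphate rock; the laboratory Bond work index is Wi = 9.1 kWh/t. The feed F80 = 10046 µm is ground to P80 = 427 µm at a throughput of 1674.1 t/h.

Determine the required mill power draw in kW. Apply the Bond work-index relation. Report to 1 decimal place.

Bond:  W = 10 Wi (1/√P − 1/√F)
W = 10·9.1·(1/√427 − 1/√10046) = 10·9.1·(0.038416) = 3.4959 kWh/t
P = W·T = 3.4959·1674.1 = 5852.5 kW

P = 5852.5 kW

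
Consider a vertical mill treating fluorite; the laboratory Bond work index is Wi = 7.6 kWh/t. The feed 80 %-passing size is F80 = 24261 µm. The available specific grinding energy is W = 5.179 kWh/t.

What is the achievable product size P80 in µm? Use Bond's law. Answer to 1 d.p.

P80 = 179.9 µm

W = 10 Wi (P80^-0.5 − F80^-0.5)
⇒ 1/√P80 = W/(10·Wi) + 1/√F80
  = 5.1790/(10·7.6) + 1/√24261 = 0.068145 + 0.006420 = 0.074565
P80 = (1/0.074565)² = 13.4111² = 179.86 µm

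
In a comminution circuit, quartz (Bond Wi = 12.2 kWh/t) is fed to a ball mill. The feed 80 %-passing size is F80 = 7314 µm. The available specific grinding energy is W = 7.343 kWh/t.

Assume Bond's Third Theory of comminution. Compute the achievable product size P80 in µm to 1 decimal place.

W = 10 Wi (1/√P80 − 1/√F80)  [Bond]
1/√P80 = 1/√F80 + W/(10·Wi)
  = 7.3430/(10·12.2) + 1/√7314 = 0.060189 + 0.011693 = 0.071881
P80 = (1/0.071881)² = 13.9118² = 193.54 µm

P80 = 193.5 µm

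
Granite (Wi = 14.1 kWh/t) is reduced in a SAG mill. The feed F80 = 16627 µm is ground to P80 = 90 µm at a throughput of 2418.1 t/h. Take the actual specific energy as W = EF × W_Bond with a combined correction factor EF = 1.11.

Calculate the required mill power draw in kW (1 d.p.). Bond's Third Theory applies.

W = 10 Wi (1/√P80 − 1/√F80)  [Bond]
W = 10·14.1·(1/√90 − 1/√16627) = 10·14.1·(0.097654) = 13.7692 kWh/t
Apply correction: 13.7692 × 1.11 = 15.2838 kWh/t
P = W·T = 15.2838·2418.1 = 36957.8 kW

P = 36957.8 kW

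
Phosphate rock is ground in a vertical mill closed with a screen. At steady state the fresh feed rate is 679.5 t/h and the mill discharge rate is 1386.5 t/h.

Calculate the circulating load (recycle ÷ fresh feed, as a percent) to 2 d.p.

Discharge = new feed + return, hence
R = M − F = 1386.5 − 679.5 = 707.0 t/h
CL = 100·R/F = 100·707.0/679.5 = 104.05 %

CL = 104.05 %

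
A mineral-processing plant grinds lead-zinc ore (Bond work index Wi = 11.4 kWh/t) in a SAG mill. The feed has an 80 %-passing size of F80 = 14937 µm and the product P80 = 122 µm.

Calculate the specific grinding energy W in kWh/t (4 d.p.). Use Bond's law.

W = 9.3883 kWh/t

W = 10·Wi·[P80^(−½) − F80^(−½)]
1/√122 = 0.090536;  1/√14937 = 0.008182
W = 10·11.4·(0.090536 − 0.008182) = 9.3883 kWh/t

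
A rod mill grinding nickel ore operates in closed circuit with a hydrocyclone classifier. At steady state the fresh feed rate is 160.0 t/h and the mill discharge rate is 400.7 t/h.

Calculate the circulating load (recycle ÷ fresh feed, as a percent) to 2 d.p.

Steady state: M = F + R.
R = M − F = 400.7 − 160.0 = 240.7 t/h
CL = 100·R/F = 100·240.7/160.0 = 150.44 %

CL = 150.44 %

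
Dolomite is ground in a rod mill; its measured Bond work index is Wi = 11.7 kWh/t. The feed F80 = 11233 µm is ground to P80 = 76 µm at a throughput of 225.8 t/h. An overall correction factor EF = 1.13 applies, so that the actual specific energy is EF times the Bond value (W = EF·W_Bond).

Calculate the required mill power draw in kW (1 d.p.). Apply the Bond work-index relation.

W = 10 Wi (P80^-0.5 − F80^-0.5)
W = 10·11.7·(1/√76 − 1/√11233) = 10·11.7·(0.105273) = 12.3169 kWh/t
Apply correction: 12.3169 × 1.13 = 13.9181 kWh/t
Mill draw = 13.9181 × 225.8 = 3142.7 kW

P = 3142.7 kW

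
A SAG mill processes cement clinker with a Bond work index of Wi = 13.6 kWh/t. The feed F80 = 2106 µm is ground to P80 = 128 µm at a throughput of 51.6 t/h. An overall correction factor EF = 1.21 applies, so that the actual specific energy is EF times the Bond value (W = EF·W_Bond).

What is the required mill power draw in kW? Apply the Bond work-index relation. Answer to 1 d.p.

P = 565.5 kW

W = 10·Wi·(P80^(-½) − F80^(-½))
W = 10·13.6·(1/√128 − 1/√2106) = 10·13.6·(0.066598) = 9.0573 kWh/t
W_actual = 1.21 × 9.0573 = 10.9593 kWh/t
Power = W × throughput = 10.9593 kWh/t × 51.6 t/h = 565.5 kW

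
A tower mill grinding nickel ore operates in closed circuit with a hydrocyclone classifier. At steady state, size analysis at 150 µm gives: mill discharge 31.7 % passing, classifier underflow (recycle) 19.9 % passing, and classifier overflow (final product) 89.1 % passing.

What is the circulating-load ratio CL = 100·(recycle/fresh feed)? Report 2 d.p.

Let r = R/F. Size balance at 150 µm:
(1+r)·d = r·u + o ⇒ r = (o−d)/(d−u)
r = (89.1 − 31.7)/(31.7 − 19.9) = 57.4/11.8 = 4.8644
CL = 100·r = 486.44 %

CL = 486.44 %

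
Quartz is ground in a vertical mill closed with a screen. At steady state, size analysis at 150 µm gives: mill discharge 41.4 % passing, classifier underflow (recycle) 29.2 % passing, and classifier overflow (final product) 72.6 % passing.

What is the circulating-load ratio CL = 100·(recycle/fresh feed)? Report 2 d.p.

CL = 255.74 %

Classifier node, passing 150 µm:
(1+r)d = ru + o → r = (o−d)/(d−u)
r = (72.6 − 41.4)/(41.4 − 29.2) = 31.2/12.2 = 2.5574
CL = 100·r = 255.74 %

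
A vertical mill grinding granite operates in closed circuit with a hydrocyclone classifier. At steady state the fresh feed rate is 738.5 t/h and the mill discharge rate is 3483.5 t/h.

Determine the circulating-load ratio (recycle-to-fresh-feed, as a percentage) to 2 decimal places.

Mill node: discharge = fresh + recycle.
R = M − F = 3483.5 − 738.5 = 2745.0 t/h
CL = 100·R/F = 100·2745.0/738.5 = 371.70 %

CL = 371.70 %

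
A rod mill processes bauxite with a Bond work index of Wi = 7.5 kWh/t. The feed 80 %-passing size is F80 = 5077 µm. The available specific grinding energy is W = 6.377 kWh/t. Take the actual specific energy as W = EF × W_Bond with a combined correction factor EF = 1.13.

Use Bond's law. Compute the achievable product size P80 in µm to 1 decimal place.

P80 = 125.5 µm

Bond: W = 10·Wi·(1/√P80 − 1/√F80)
W_Bond = W / EF = 6.377 / 1.13 = 5.6434 kWh/t
P80^(−½) = W_Bond/(10 Wi) + F80^(−½)
  = 5.6434/(10·7.5) + 1/√5077 = 0.075245 + 0.014034 = 0.089279
P80 = (1/0.089279)² = 11.2008² = 125.46 µm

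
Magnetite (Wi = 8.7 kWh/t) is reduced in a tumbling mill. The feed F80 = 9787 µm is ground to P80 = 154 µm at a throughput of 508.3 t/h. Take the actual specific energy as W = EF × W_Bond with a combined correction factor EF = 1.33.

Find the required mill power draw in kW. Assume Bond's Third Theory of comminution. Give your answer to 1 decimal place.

P = 4145.0 kW

W = 10·Wi·(P80^(-½) − F80^(-½))
W = 10·8.7·(1/√154 − 1/√9787) = 10·8.7·(0.070474) = 6.1312 kWh/t
Corrected W = EF·W_Bond = 1.33·6.1312 = 8.1546 kWh/t
Power = W × throughput = 8.1546 kWh/t × 508.3 t/h = 4145.0 kW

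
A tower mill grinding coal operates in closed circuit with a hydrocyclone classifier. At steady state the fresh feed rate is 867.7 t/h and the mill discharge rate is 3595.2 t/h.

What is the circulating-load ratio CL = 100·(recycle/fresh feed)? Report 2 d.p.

Discharge = new feed + return, hence
R = M − F = 3595.2 − 867.7 = 2727.5 t/h
CL = 100·R/F = 100·2727.5/867.7 = 314.34 %

CL = 314.34 %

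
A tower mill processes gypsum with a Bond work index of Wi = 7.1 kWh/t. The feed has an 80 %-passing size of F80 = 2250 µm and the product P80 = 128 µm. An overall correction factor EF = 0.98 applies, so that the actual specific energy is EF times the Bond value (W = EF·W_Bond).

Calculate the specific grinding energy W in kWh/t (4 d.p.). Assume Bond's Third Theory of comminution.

W = 4.6832 kWh/t

W = 10 Wi / √P80 − 10 Wi / √F80
1/√128 = 0.088388;  1/√2250 = 0.021082
W = 10·7.1·(0.088388 − 0.021082) = 4.7788 kWh/t
Apply correction: 4.7788 × 0.98 = 4.6832 kWh/t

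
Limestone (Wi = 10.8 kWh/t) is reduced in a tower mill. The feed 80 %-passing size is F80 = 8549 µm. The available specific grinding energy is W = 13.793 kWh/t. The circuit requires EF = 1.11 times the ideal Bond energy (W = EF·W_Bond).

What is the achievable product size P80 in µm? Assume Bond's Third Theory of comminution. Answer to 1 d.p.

W = 10 Wi (1/√P80 − 1/√F80)  [Bond]
W_Bond = W / EF = 13.793 / 1.11 = 12.4261 kWh/t
P80^(−½) = W_Bond/(10 Wi) + F80^(−½)
  = 12.4261/(10·10.8) + 1/√8549 = 0.115057 + 0.010815 = 0.125872
P80 = (1/0.125872)² = 7.9446² = 63.12 µm

P80 = 63.1 µm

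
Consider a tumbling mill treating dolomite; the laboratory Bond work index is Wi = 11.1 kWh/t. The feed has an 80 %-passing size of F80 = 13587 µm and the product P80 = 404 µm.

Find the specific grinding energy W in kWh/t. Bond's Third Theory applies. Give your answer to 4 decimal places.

W = 10 Wi (P80^-0.5 − F80^-0.5)
1/√404 = 0.049752;  1/√13587 = 0.008579
W = 10·11.1·(0.049752 − 0.008579) = 4.5702 kWh/t

W = 4.5702 kWh/t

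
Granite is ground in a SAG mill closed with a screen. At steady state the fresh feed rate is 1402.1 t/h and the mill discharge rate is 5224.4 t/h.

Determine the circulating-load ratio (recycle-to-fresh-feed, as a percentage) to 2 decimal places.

CL = 272.61 %

Discharge = new feed + return, hence
R = M − F = 5224.4 − 1402.1 = 3822.3 t/h
CL = 100·R/F = 100·3822.3/1402.1 = 272.61 %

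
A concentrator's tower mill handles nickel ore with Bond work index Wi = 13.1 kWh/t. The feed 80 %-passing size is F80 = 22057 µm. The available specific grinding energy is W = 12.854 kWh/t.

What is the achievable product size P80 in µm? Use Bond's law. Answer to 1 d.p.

P80 = 91.0 µm

W = 10 Wi (1/√P80 − 1/√F80)  [Bond]
⇒ 1/√P80 = W/(10·Wi) + 1/√F80
  = 12.8540/(10·13.1) + 1/√22057 = 0.098122 + 0.006733 = 0.104855
P80 = (1/0.104855)² = 9.5369² = 90.95 µm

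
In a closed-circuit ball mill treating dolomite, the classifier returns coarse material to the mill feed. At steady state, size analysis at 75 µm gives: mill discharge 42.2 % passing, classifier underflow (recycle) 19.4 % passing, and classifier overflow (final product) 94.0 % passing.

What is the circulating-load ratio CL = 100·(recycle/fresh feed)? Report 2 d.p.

Mass balance on the −75 µm fraction:
(1+r)·d = r·u + o ⇒ r = (o−d)/(d−u)
r = (94.0 − 42.2)/(42.2 − 19.4) = 51.8/22.8 = 2.2719
CL = 100·r = 227.19 %

CL = 227.19 %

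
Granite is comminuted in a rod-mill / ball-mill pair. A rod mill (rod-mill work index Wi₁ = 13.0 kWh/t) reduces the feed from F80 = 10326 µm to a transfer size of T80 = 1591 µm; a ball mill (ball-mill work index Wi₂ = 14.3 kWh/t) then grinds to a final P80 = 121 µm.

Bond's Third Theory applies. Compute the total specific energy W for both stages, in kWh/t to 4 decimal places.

W = 11.3948 kWh/t

Bond: W = 10·Wi·(1/√P80 − 1/√F80)
Stage 1 (10326→1591 µm, Wi₁=13.0): W₁ = 10·13.0·(0.025071 − 0.009841) = 1.9799 kWh/t
Stage 2 (1591→121 µm, Wi₂=14.3): W₂ = 10·14.3·(0.090909 − 0.025071) = 9.4149 kWh/t
W = W₁ + W₂ = 1.9799 + 9.4149 = 11.3948 kWh/t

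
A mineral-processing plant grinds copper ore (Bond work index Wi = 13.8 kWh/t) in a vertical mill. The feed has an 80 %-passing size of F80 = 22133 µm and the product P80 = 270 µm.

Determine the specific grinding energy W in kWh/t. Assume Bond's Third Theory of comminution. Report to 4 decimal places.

W = 7.4708 kWh/t

W = 10·Wi·(P80^(-½) − F80^(-½))
1/√270 = 0.060858;  1/√22133 = 0.006722
W = 10·13.8·(0.060858 − 0.006722) = 7.4708 kWh/t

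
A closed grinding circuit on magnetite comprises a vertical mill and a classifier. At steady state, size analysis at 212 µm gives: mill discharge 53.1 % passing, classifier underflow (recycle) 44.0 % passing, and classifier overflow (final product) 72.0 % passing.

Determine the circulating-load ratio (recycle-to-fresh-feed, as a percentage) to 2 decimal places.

Balance %-passing 212 µm (r = R/F):
(1+r)·d = r·u + o ⇒ r = (o−d)/(d−u)
r = (72.0 − 53.1)/(53.1 − 44.0) = 18.9/9.1 = 2.0769
CL = 100·r = 207.69 %

CL = 207.69 %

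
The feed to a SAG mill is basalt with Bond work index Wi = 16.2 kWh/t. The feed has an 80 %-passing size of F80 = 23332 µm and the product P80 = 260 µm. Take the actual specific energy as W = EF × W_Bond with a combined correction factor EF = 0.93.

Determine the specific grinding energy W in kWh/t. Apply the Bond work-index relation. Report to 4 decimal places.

Bond: W = 10·Wi·(1/√P80 − 1/√F80)
1/√260 = 0.062017;  1/√23332 = 0.006547
W = 10·16.2·(0.062017 − 0.006547) = 8.9862 kWh/t
Apply correction: 8.9862 × 0.93 = 8.3572 kWh/t

W = 8.3572 kWh/t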